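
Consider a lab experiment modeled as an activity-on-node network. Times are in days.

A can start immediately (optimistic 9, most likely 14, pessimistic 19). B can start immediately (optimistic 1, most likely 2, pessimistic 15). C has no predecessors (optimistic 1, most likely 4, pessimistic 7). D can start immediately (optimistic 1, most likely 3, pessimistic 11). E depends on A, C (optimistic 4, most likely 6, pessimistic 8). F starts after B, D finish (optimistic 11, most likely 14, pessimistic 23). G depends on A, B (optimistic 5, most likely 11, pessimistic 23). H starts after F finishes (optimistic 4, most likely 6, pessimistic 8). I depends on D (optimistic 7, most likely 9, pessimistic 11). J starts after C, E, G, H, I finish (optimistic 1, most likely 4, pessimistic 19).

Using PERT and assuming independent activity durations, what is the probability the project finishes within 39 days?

0.938

te_A = (9 + 4·14 + 19)/6 = 84/6 = 14; σ²_A = ((19−9)/6)² = 2.778
te_B = (1 + 4·2 + 15)/6 = 24/6 = 4; σ²_B = ((15−1)/6)² = 5.444
te_C = (1 + 4·4 + 7)/6 = 24/6 = 4; σ²_C = ((7−1)/6)² = 1.000
te_D = (1 + 4·3 + 11)/6 = 24/6 = 4; σ²_D = ((11−1)/6)² = 2.778
te_E = (4 + 4·6 + 8)/6 = 36/6 = 6; σ²_E = ((8−4)/6)² = 0.444
te_F = (11 + 4·14 + 23)/6 = 90/6 = 15; σ²_F = ((23−11)/6)² = 4.000
te_G = (5 + 4·11 + 23)/6 = 72/6 = 12; σ²_G = ((23−5)/6)² = 9.000
te_H = (4 + 4·6 + 8)/6 = 36/6 = 6; σ²_H = ((8−4)/6)² = 0.444
te_I = (7 + 4·9 + 11)/6 = 54/6 = 9; σ²_I = ((11−7)/6)² = 0.444
te_J = (1 + 4·4 + 19)/6 = 36/6 = 6; σ²_J = ((19−1)/6)² = 9.000

Forward pass:
ES_A = 0; EF_A = 14
ES_B = 0; EF_B = 4
ES_C = 0; EF_C = 4
ES_D = 0; EF_D = 4
ES_E = max(EF_A=14, EF_C=4) = 14; EF_E = 14+6 = 20
ES_F = max(EF_B=4, EF_D=4) = 4; EF_F = 4+15 = 19
ES_G = max(EF_A=14, EF_B=4) = 14; EF_G = 14+12 = 26
ES_H = 19; EF_H = 19+6 = 25
ES_I = 4; EF_I = 4+9 = 13
ES_J = max(EF_C=4, EF_E=20, EF_G=26, EF_H=25, EF_I=13) = 26; EF_J = 26+6 = 32
Expected project duration μ = 32 days. Critical path: A → G → J.

Variance along critical path = 2.778 + 9.000 + 9.000 = 20.778; σ = √20.778 = 4.558 days.
Z = (39 − 32) / 4.558 = 1.536
P(T ≤ 39) = Φ(1.536) ≈ 0.938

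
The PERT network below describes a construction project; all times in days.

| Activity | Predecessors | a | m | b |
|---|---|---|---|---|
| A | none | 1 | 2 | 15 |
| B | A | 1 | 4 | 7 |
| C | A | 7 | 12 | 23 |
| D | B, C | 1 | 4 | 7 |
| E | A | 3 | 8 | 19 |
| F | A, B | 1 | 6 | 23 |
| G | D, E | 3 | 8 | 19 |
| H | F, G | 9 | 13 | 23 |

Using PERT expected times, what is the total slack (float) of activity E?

te_A = (1 + 4·2 + 15)/6 = 24/6 = 4
te_B = (1 + 4·4 + 7)/6 = 24/6 = 4
te_C = (7 + 4·12 + 23)/6 = 78/6 = 13
te_D = (1 + 4·4 + 7)/6 = 24/6 = 4
te_E = (3 + 4·8 + 19)/6 = 54/6 = 9
te_F = (1 + 4·6 + 23)/6 = 48/6 = 8
te_G = (3 + 4·8 + 19)/6 = 54/6 = 9
te_H = (9 + 4·13 + 23)/6 = 84/6 = 14

Forward pass:
ES_A = 0; EF_A = 4
ES_B = 4; EF_B = 4+4 = 8
ES_C = 4; EF_C = 4+13 = 17
ES_D = max(EF_B=8, EF_C=17) = 17; EF_D = 17+4 = 21
ES_E = 4; EF_E = 4+9 = 13
ES_F = max(EF_A=4, EF_B=8) = 8; EF_F = 8+8 = 16
ES_G = max(EF_D=21, EF_E=13) = 21; EF_G = 21+9 = 30
ES_H = max(EF_F=16, EF_G=30) = 30; EF_H = 30+14 = 44
Expected project duration μ = 44 days. Critical path: A → C → D → G → H.

Backward pass:
LF_H = 44; LS_H = 44−14 = 30
LF_G = LS_H = 30; LS_G = 30−9 = 21
LF_F = LS_H = 30; LS_F = 30−8 = 22
LF_E = LS_G = 21; LS_E = 21−9 = 12
LF_D = LS_G = 21; LS_D = 21−4 = 17
LF_C = LS_D = 17; LS_C = 17−13 = 4
LF_B = min(LS_D=17, LS_F=22) = 17; LS_B = 17−4 = 13
LF_A = min(LS_B=13, LS_C=4, LS_E=12, LS_F=22) = 4; LS_A = 4−4 = 0
Slack_E = LS_E − ES_E = 12 − 4 = 8

8 days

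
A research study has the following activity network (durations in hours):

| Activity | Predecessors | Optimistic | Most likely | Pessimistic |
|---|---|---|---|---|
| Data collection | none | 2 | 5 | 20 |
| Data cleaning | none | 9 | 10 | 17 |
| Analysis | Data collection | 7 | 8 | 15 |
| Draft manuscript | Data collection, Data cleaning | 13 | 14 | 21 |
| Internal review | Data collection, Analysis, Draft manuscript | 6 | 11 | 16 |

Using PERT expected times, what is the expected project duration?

37 hours

te_Data collection = (2 + 4·5 + 20)/6 = 42/6 = 7
te_Data cleaning = (9 + 4·10 + 17)/6 = 66/6 = 11
te_Analysis = (7 + 4·8 + 15)/6 = 54/6 = 9
te_Draft manuscript = (13 + 4·14 + 21)/6 = 90/6 = 15
te_Internal review = (6 + 4·11 + 16)/6 = 66/6 = 11

Forward pass:
ES_Data collection = 0; EF_Data collection = 7
ES_Data cleaning = 0; EF_Data cleaning = 11
ES_Analysis = 7; EF_Analysis = 7+9 = 16
ES_Draft manuscript = max(EF_Data collection=7, EF_Data cleaning=11) = 11; EF_Draft manuscript = 11+15 = 26
ES_Internal review = max(EF_Data collection=7, EF_Analysis=16, EF_Draft manuscript=26) = 26; EF_Internal review = 26+11 = 37
Expected project duration μ = 37 hours. Critical path: Data cleaning → Draft manuscript → Internal review.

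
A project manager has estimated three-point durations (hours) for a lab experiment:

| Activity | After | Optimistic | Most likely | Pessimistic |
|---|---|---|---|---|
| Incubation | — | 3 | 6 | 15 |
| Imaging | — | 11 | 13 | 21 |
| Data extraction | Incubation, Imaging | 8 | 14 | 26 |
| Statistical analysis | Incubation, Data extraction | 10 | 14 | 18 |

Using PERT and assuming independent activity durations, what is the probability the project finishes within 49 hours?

te_Incubation = (3 + 4·6 + 15)/6 = 42/6 = 7; σ²_Incubation = ((15−3)/6)² = 4.000
te_Imaging = (11 + 4·13 + 21)/6 = 84/6 = 14; σ²_Imaging = ((21−11)/6)² = 2.778
te_Data extraction = (8 + 4·14 + 26)/6 = 90/6 = 15; σ²_Data extraction = ((26−8)/6)² = 9.000
te_Statistical analysis = (10 + 4·14 + 18)/6 = 84/6 = 14; σ²_Statistical analysis = ((18−10)/6)² = 1.778

Forward pass:
ES_Incubation = 0; EF_Incubation = 7
ES_Imaging = 0; EF_Imaging = 14
ES_Data extraction = max(EF_Incubation=7, EF_Imaging=14) = 14; EF_Data extraction = 14+15 = 29
ES_Statistical analysis = max(EF_Incubation=7, EF_Data extraction=29) = 29; EF_Statistical analysis = 29+14 = 43
Expected project duration μ = 43 hours. Critical path: Imaging → Data extraction → Statistical analysis.

Variance along critical path = 2.778 + 9.000 + 1.778 = 13.556; σ = √13.556 = 3.682 hours.
Z = (49 − 43) / 3.682 = 1.630
P(T ≤ 49) = Φ(1.630) ≈ 0.948

0.948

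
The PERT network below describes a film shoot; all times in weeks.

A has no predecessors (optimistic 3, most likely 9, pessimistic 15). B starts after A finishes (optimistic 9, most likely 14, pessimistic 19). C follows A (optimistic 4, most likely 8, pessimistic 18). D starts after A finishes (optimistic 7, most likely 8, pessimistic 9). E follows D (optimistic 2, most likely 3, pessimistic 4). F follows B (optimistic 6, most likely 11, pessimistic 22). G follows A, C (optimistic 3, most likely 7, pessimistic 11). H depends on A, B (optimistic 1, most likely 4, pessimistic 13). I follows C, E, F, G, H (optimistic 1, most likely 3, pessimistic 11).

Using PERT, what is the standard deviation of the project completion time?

4.08 weeks

te_A = (3 + 4·9 + 15)/6 = 54/6 = 9; σ²_A = ((15−3)/6)² = 4.000
te_B = (9 + 4·14 + 19)/6 = 84/6 = 14; σ²_B = ((19−9)/6)² = 2.778
te_C = (4 + 4·8 + 18)/6 = 54/6 = 9; σ²_C = ((18−4)/6)² = 5.444
te_D = (7 + 4·8 + 9)/6 = 48/6 = 8; σ²_D = ((9−7)/6)² = 0.111
te_E = (2 + 4·3 + 4)/6 = 18/6 = 3; σ²_E = ((4−2)/6)² = 0.111
te_F = (6 + 4·11 + 22)/6 = 72/6 = 12; σ²_F = ((22−6)/6)² = 7.111
te_G = (3 + 4·7 + 11)/6 = 42/6 = 7; σ²_G = ((11−3)/6)² = 1.778
te_H = (1 + 4·4 + 13)/6 = 30/6 = 5; σ²_H = ((13−1)/6)² = 4.000
te_I = (1 + 4·3 + 11)/6 = 24/6 = 4; σ²_I = ((11−1)/6)² = 2.778

Forward pass:
ES_A = 0; EF_A = 9
ES_B = 9; EF_B = 9+14 = 23
ES_C = 9; EF_C = 9+9 = 18
ES_D = 9; EF_D = 9+8 = 17
ES_E = 17; EF_E = 17+3 = 20
ES_F = 23; EF_F = 23+12 = 35
ES_G = max(EF_A=9, EF_C=18) = 18; EF_G = 18+7 = 25
ES_H = max(EF_A=9, EF_B=23) = 23; EF_H = 23+5 = 28
ES_I = max(EF_C=18, EF_E=20, EF_F=35, EF_G=25, EF_H=28) = 35; EF_I = 35+4 = 39
Expected project duration μ = 39 weeks. Critical path: A → B → F → I.

Variance along critical path = 4.000 + 2.778 + 7.111 + 2.778 = 16.667
σ = √16.667 = 4.082 weeks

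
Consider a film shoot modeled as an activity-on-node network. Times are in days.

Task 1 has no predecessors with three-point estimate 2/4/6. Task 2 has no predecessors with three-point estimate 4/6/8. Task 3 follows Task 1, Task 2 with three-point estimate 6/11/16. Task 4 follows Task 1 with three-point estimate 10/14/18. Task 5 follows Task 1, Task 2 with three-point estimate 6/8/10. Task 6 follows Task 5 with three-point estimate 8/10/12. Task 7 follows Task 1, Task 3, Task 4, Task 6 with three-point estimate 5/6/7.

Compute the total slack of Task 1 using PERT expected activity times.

2 days

te_Task 1 = (2 + 4·4 + 6)/6 = 24/6 = 4
te_Task 2 = (4 + 4·6 + 8)/6 = 36/6 = 6
te_Task 3 = (6 + 4·11 + 16)/6 = 66/6 = 11
te_Task 4 = (10 + 4·14 + 18)/6 = 84/6 = 14
te_Task 5 = (6 + 4·8 + 10)/6 = 48/6 = 8
te_Task 6 = (8 + 4·10 + 12)/6 = 60/6 = 10
te_Task 7 = (5 + 4·6 + 7)/6 = 36/6 = 6

Forward pass:
ES_Task 1 = 0; EF_Task 1 = 4
ES_Task 2 = 0; EF_Task 2 = 6
ES_Task 3 = max(EF_Task 1=4, EF_Task 2=6) = 6; EF_Task 3 = 6+11 = 17
ES_Task 4 = 4; EF_Task 4 = 4+14 = 18
ES_Task 5 = max(EF_Task 1=4, EF_Task 2=6) = 6; EF_Task 5 = 6+8 = 14
ES_Task 6 = 14; EF_Task 6 = 14+10 = 24
ES_Task 7 = max(EF_Task 1=4, EF_Task 3=17, EF_Task 4=18, EF_Task 6=24) = 24; EF_Task 7 = 24+6 = 30
Expected project duration μ = 30 days. Critical path: Task 2 → Task 5 → Task 6 → Task 7.

Backward pass:
LF_Task 7 = 30; LS_Task 7 = 30−6 = 24
LF_Task 6 = LS_Task 7 = 24; LS_Task 6 = 24−10 = 14
LF_Task 5 = LS_Task 6 = 14; LS_Task 5 = 14−8 = 6
LF_Task 4 = LS_Task 7 = 24; LS_Task 4 = 24−14 = 10
LF_Task 3 = LS_Task 7 = 24; LS_Task 3 = 24−11 = 13
LF_Task 2 = min(LS_Task 3=13, LS_Task 5=6) = 6; LS_Task 2 = 6−6 = 0
LF_Task 1 = min(LS_Task 3=13, LS_Task 4=10, LS_Task 5=6, LS_Task 7=24) = 6; LS_Task 1 = 6−4 = 2
Slack_Task 1 = LS_Task 1 − ES_Task 1 = 2 − 0 = 2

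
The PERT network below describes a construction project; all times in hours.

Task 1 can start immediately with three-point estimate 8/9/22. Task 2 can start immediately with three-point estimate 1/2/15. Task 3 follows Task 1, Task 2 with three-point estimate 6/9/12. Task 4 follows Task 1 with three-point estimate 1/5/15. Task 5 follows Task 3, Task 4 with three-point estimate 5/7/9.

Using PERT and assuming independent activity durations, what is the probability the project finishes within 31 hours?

te_Task 1 = (8 + 4·9 + 22)/6 = 66/6 = 11; σ²_Task 1 = ((22−8)/6)² = 5.444
te_Task 2 = (1 + 4·2 + 15)/6 = 24/6 = 4; σ²_Task 2 = ((15−1)/6)² = 5.444
te_Task 3 = (6 + 4·9 + 12)/6 = 54/6 = 9; σ²_Task 3 = ((12−6)/6)² = 1.000
te_Task 4 = (1 + 4·5 + 15)/6 = 36/6 = 6; σ²_Task 4 = ((15−1)/6)² = 5.444
te_Task 5 = (5 + 4·7 + 9)/6 = 42/6 = 7; σ²_Task 5 = ((9−5)/6)² = 0.444

Forward pass:
ES_Task 1 = 0; EF_Task 1 = 11
ES_Task 2 = 0; EF_Task 2 = 4
ES_Task 3 = max(EF_Task 1=11, EF_Task 2=4) = 11; EF_Task 3 = 11+9 = 20
ES_Task 4 = 11; EF_Task 4 = 11+6 = 17
ES_Task 5 = max(EF_Task 3=20, EF_Task 4=17) = 20; EF_Task 5 = 20+7 = 27
Expected project duration μ = 27 hours. Critical path: Task 1 → Task 3 → Task 5.

Variance along critical path = 5.444 + 1.000 + 0.444 = 6.889; σ = √6.889 = 2.625 hours.
Z = (31 − 27) / 2.625 = 1.524
P(T ≤ 31) = Φ(1.524) ≈ 0.936

0.936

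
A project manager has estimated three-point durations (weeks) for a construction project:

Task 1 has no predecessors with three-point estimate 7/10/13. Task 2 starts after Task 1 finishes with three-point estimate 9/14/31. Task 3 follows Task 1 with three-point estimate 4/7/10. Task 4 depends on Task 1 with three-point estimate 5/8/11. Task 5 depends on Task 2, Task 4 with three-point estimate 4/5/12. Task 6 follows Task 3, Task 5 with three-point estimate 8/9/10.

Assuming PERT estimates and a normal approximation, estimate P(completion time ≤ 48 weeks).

te_Task 1 = (7 + 4·10 + 13)/6 = 60/6 = 10; σ²_Task 1 = ((13−7)/6)² = 1.000
te_Task 2 = (9 + 4·14 + 31)/6 = 96/6 = 16; σ²_Task 2 = ((31−9)/6)² = 13.444
te_Task 3 = (4 + 4·7 + 10)/6 = 42/6 = 7; σ²_Task 3 = ((10−4)/6)² = 1.000
te_Task 4 = (5 + 4·8 + 11)/6 = 48/6 = 8; σ²_Task 4 = ((11−5)/6)² = 1.000
te_Task 5 = (4 + 4·5 + 12)/6 = 36/6 = 6; σ²_Task 5 = ((12−4)/6)² = 1.778
te_Task 6 = (8 + 4·9 + 10)/6 = 54/6 = 9; σ²_Task 6 = ((10−8)/6)² = 0.111

Forward pass:
ES_Task 1 = 0; EF_Task 1 = 10
ES_Task 2 = 10; EF_Task 2 = 10+16 = 26
ES_Task 3 = 10; EF_Task 3 = 10+7 = 17
ES_Task 4 = 10; EF_Task 4 = 10+8 = 18
ES_Task 5 = max(EF_Task 2=26, EF_Task 4=18) = 26; EF_Task 5 = 26+6 = 32
ES_Task 6 = max(EF_Task 3=17, EF_Task 5=32) = 32; EF_Task 6 = 32+9 = 41
Expected project duration μ = 41 weeks. Critical path: Task 1 → Task 2 → Task 5 → Task 6.

Variance along critical path = 1.000 + 13.444 + 1.778 + 0.111 = 16.333; σ = √16.333 = 4.041 weeks.
Z = (48 − 41) / 4.041 = 1.732
P(T ≤ 48) = Φ(1.732) ≈ 0.958

0.958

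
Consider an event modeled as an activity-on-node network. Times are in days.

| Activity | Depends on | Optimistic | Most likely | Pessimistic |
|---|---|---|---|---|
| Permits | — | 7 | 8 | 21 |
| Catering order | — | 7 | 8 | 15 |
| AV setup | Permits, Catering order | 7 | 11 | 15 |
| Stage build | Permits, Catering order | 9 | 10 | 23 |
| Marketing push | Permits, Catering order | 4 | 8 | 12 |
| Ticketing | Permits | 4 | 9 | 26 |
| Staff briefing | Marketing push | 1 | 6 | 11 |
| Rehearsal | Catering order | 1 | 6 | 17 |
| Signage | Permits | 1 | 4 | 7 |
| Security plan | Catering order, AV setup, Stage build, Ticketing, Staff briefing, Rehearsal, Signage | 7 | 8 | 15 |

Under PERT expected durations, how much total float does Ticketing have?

te_Permits = (7 + 4·8 + 21)/6 = 60/6 = 10
te_Catering order = (7 + 4·8 + 15)/6 = 54/6 = 9
te_AV setup = (7 + 4·11 + 15)/6 = 66/6 = 11
te_Stage build = (9 + 4·10 + 23)/6 = 72/6 = 12
te_Marketing push = (4 + 4·8 + 12)/6 = 48/6 = 8
te_Ticketing = (4 + 4·9 + 26)/6 = 66/6 = 11
te_Staff briefing = (1 + 4·6 + 11)/6 = 36/6 = 6
te_Rehearsal = (1 + 4·6 + 17)/6 = 42/6 = 7
te_Signage = (1 + 4·4 + 7)/6 = 24/6 = 4
te_Security plan = (7 + 4·8 + 15)/6 = 54/6 = 9

Forward pass:
ES_Permits = 0; EF_Permits = 10
ES_Catering order = 0; EF_Catering order = 9
ES_AV setup = max(EF_Permits=10, EF_Catering order=9) = 10; EF_AV setup = 10+11 = 21
ES_Stage build = max(EF_Permits=10, EF_Catering order=9) = 10; EF_Stage build = 10+12 = 22
ES_Marketing push = max(EF_Permits=10, EF_Catering order=9) = 10; EF_Marketing push = 10+8 = 18
ES_Ticketing = 10; EF_Ticketing = 10+11 = 21
ES_Staff briefing = 18; EF_Staff briefing = 18+6 = 24
ES_Rehearsal = 9; EF_Rehearsal = 9+7 = 16
ES_Signage = 10; EF_Signage = 10+4 = 14
ES_Security plan = max(EF_Catering order=9, EF_AV setup=21, EF_Stage build=22, EF_Ticketing=21, EF_Staff briefing=24, EF_Rehearsal=16, EF_Signage=14) = 24; EF_Security plan = 24+9 = 33
Expected project duration μ = 33 days. Critical path: Permits → Marketing push → Staff briefing → Security plan.

Backward pass:
LF_Security plan = 33; LS_Security plan = 33−9 = 24
LF_Signage = LS_Security plan = 24; LS_Signage = 24−4 = 20
LF_Rehearsal = LS_Security plan = 24; LS_Rehearsal = 24−7 = 17
LF_Staff briefing = LS_Security plan = 24; LS_Staff briefing = 24−6 = 18
LF_Ticketing = LS_Security plan = 24; LS_Ticketing = 24−11 = 13
LF_Marketing push = LS_Staff briefing = 18; LS_Marketing push = 18−8 = 10
LF_Stage build = LS_Security plan = 24; LS_Stage build = 24−12 = 12
LF_AV setup = LS_Security plan = 24; LS_AV setup = 24−11 = 13
LF_Catering order = min(LS_AV setup=13, LS_Stage build=12, LS_Marketing push=10, LS_Rehearsal=17, LS_Security plan=24) = 10; LS_Catering order = 10−9 = 1
LF_Permits = min(LS_AV setup=13, LS_Stage build=12, LS_Marketing push=10, LS_Ticketing=13, LS_Signage=20) = 10; LS_Permits = 10−10 = 0
Slack_Ticketing = LS_Ticketing − ES_Ticketing = 13 − 10 = 3

3 days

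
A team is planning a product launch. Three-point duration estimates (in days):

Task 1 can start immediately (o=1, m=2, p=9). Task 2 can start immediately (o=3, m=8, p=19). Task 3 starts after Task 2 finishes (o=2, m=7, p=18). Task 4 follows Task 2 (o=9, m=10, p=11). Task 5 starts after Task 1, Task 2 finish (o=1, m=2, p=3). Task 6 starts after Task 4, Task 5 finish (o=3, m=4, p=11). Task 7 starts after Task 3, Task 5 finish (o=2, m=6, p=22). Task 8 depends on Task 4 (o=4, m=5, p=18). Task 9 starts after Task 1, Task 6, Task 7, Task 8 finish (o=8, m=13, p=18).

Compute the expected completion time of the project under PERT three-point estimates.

te_Task 1 = (1 + 4·2 + 9)/6 = 18/6 = 3
te_Task 2 = (3 + 4·8 + 19)/6 = 54/6 = 9
te_Task 3 = (2 + 4·7 + 18)/6 = 48/6 = 8
te_Task 4 = (9 + 4·10 + 11)/6 = 60/6 = 10
te_Task 5 = (1 + 4·2 + 3)/6 = 12/6 = 2
te_Task 6 = (3 + 4·4 + 11)/6 = 30/6 = 5
te_Task 7 = (2 + 4·6 + 22)/6 = 48/6 = 8
te_Task 8 = (4 + 4·5 + 18)/6 = 42/6 = 7
te_Task 9 = (8 + 4·13 + 18)/6 = 78/6 = 13

Forward pass:
ES_Task 1 = 0; EF_Task 1 = 3
ES_Task 2 = 0; EF_Task 2 = 9
ES_Task 3 = 9; EF_Task 3 = 9+8 = 17
ES_Task 4 = 9; EF_Task 4 = 9+10 = 19
ES_Task 5 = max(EF_Task 1=3, EF_Task 2=9) = 9; EF_Task 5 = 9+2 = 11
ES_Task 6 = max(EF_Task 4=19, EF_Task 5=11) = 19; EF_Task 6 = 19+5 = 24
ES_Task 7 = max(EF_Task 3=17, EF_Task 5=11) = 17; EF_Task 7 = 17+8 = 25
ES_Task 8 = 19; EF_Task 8 = 19+7 = 26
ES_Task 9 = max(EF_Task 1=3, EF_Task 6=24, EF_Task 7=25, EF_Task 8=26) = 26; EF_Task 9 = 26+13 = 39
Expected project duration μ = 39 days. Critical path: Task 2 → Task 4 → Task 8 → Task 9.

39 days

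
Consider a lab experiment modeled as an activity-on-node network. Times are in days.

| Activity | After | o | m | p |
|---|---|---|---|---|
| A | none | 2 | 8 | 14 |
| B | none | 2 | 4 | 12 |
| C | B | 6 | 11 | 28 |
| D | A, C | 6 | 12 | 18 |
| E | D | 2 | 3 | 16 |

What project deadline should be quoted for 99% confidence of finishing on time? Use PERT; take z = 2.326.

46.8 days

te_A = (2 + 4·8 + 14)/6 = 48/6 = 8; σ²_A = ((14−2)/6)² = 4.000
te_B = (2 + 4·4 + 12)/6 = 30/6 = 5; σ²_B = ((12−2)/6)² = 2.778
te_C = (6 + 4·11 + 28)/6 = 78/6 = 13; σ²_C = ((28−6)/6)² = 13.444
te_D = (6 + 4·12 + 18)/6 = 72/6 = 12; σ²_D = ((18−6)/6)² = 4.000
te_E = (2 + 4·3 + 16)/6 = 30/6 = 5; σ²_E = ((16−2)/6)² = 5.444

Forward pass:
ES_A = 0; EF_A = 8
ES_B = 0; EF_B = 5
ES_C = 5; EF_C = 5+13 = 18
ES_D = max(EF_A=8, EF_C=18) = 18; EF_D = 18+12 = 30
ES_E = 30; EF_E = 30+5 = 35
Expected project duration μ = 35 days. Critical path: B → C → D → E.

Variance along critical path = 2.778 + 13.444 + 4.000 + 5.444 = 25.667; σ = 5.066 days.
D = μ + z·σ = 35 + 2.326·5.066 = 46.8 days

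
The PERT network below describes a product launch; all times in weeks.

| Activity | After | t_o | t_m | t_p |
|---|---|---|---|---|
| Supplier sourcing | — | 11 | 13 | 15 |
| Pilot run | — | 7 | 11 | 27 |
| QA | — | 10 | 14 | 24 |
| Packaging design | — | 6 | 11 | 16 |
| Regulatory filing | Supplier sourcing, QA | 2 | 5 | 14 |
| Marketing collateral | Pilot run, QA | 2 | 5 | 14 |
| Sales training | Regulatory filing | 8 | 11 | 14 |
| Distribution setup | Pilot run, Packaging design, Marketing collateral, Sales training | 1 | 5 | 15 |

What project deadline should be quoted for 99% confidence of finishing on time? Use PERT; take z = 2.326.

47.3 weeks

te_Supplier sourcing = (11 + 4·13 + 15)/6 = 78/6 = 13; σ²_Supplier sourcing = ((15−11)/6)² = 0.444
te_Pilot run = (7 + 4·11 + 27)/6 = 78/6 = 13; σ²_Pilot run = ((27−7)/6)² = 11.111
te_QA = (10 + 4·14 + 24)/6 = 90/6 = 15; σ²_QA = ((24−10)/6)² = 5.444
te_Packaging design = (6 + 4·11 + 16)/6 = 66/6 = 11; σ²_Packaging design = ((16−6)/6)² = 2.778
te_Regulatory filing = (2 + 4·5 + 14)/6 = 36/6 = 6; σ²_Regulatory filing = ((14−2)/6)² = 4.000
te_Marketing collateral = (2 + 4·5 + 14)/6 = 36/6 = 6; σ²_Marketing collateral = ((14−2)/6)² = 4.000
te_Sales training = (8 + 4·11 + 14)/6 = 66/6 = 11; σ²_Sales training = ((14−8)/6)² = 1.000
te_Distribution setup = (1 + 4·5 + 15)/6 = 36/6 = 6; σ²_Distribution setup = ((15−1)/6)² = 5.444

Forward pass:
ES_Supplier sourcing = 0; EF_Supplier sourcing = 13
ES_Pilot run = 0; EF_Pilot run = 13
ES_QA = 0; EF_QA = 15
ES_Packaging design = 0; EF_Packaging design = 11
ES_Regulatory filing = max(EF_Supplier sourcing=13, EF_QA=15) = 15; EF_Regulatory filing = 15+6 = 21
ES_Marketing collateral = max(EF_Pilot run=13, EF_QA=15) = 15; EF_Marketing collateral = 15+6 = 21
ES_Sales training = 21; EF_Sales training = 21+11 = 32
ES_Distribution setup = max(EF_Pilot run=13, EF_Packaging design=11, EF_Marketing collateral=21, EF_Sales training=32) = 32; EF_Distribution setup = 32+6 = 38
Expected project duration μ = 38 weeks. Critical path: QA → Regulatory filing → Sales training → Distribution setup.

Variance along critical path = 5.444 + 4.000 + 1.000 + 5.444 = 15.889; σ = 3.986 weeks.
D = μ + z·σ = 38 + 2.326·3.986 = 47.3 weeks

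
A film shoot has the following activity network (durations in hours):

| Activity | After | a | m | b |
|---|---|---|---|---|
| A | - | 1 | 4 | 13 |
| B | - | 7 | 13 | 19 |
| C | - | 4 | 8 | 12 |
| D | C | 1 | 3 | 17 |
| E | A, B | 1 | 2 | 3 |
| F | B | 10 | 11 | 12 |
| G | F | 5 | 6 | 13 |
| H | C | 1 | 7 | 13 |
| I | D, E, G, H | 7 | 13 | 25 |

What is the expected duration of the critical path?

45 hours

te_A = (1 + 4·4 + 13)/6 = 30/6 = 5
te_B = (7 + 4·13 + 19)/6 = 78/6 = 13
te_C = (4 + 4·8 + 12)/6 = 48/6 = 8
te_D = (1 + 4·3 + 17)/6 = 30/6 = 5
te_E = (1 + 4·2 + 3)/6 = 12/6 = 2
te_F = (10 + 4·11 + 12)/6 = 66/6 = 11
te_G = (5 + 4·6 + 13)/6 = 42/6 = 7
te_H = (1 + 4·7 + 13)/6 = 42/6 = 7
te_I = (7 + 4·13 + 25)/6 = 84/6 = 14

Forward pass:
ES_A = 0; EF_A = 5
ES_B = 0; EF_B = 13
ES_C = 0; EF_C = 8
ES_D = 8; EF_D = 8+5 = 13
ES_E = max(EF_A=5, EF_B=13) = 13; EF_E = 13+2 = 15
ES_F = 13; EF_F = 13+11 = 24
ES_G = 24; EF_G = 24+7 = 31
ES_H = 8; EF_H = 8+7 = 15
ES_I = max(EF_D=13, EF_E=15, EF_G=31, EF_H=15) = 31; EF_I = 31+14 = 45
Expected project duration μ = 45 hours. Critical path: B → F → G → I.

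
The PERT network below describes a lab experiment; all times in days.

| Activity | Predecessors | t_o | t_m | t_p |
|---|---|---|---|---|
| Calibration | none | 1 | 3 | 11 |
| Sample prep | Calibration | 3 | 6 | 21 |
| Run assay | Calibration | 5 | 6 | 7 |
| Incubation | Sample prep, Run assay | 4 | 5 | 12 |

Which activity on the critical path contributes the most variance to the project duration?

te_Calibration = (1 + 4·3 + 11)/6 = 24/6 = 4; σ²_Calibration = ((11−1)/6)² = 2.778
te_Sample prep = (3 + 4·6 + 21)/6 = 48/6 = 8; σ²_Sample prep = ((21−3)/6)² = 9.000
te_Run assay = (5 + 4·6 + 7)/6 = 36/6 = 6; σ²_Run assay = ((7−5)/6)² = 0.111
te_Incubation = (4 + 4·5 + 12)/6 = 36/6 = 6; σ²_Incubation = ((12−4)/6)² = 1.778

Forward pass:
ES_Calibration = 0; EF_Calibration = 4
ES_Sample prep = 4; EF_Sample prep = 4+8 = 12
ES_Run assay = 4; EF_Run assay = 4+6 = 10
ES_Incubation = max(EF_Sample prep=12, EF_Run assay=10) = 12; EF_Incubation = 12+6 = 18
Expected project duration μ = 18 days. Critical path: Calibration → Sample prep → Incubation.

Variances on critical path: σ²_Calibration=2.778, σ²_Sample prep=9.000, σ²_Incubation=1.778.
Largest is σ²_Sample prep = 9.000.

Sample prep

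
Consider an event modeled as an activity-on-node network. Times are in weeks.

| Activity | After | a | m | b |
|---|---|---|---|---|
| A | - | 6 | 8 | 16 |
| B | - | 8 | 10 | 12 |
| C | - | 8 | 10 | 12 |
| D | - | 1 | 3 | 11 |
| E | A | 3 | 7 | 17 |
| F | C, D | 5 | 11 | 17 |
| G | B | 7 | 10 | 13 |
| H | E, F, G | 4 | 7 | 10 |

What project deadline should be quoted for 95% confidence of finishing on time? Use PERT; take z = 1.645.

31.8 weeks

te_A = (6 + 4·8 + 16)/6 = 54/6 = 9; σ²_A = ((16−6)/6)² = 2.778
te_B = (8 + 4·10 + 12)/6 = 60/6 = 10; σ²_B = ((12−8)/6)² = 0.444
te_C = (8 + 4·10 + 12)/6 = 60/6 = 10; σ²_C = ((12−8)/6)² = 0.444
te_D = (1 + 4·3 + 11)/6 = 24/6 = 4; σ²_D = ((11−1)/6)² = 2.778
te_E = (3 + 4·7 + 17)/6 = 48/6 = 8; σ²_E = ((17−3)/6)² = 5.444
te_F = (5 + 4·11 + 17)/6 = 66/6 = 11; σ²_F = ((17−5)/6)² = 4.000
te_G = (7 + 4·10 + 13)/6 = 60/6 = 10; σ²_G = ((13−7)/6)² = 1.000
te_H = (4 + 4·7 + 10)/6 = 42/6 = 7; σ²_H = ((10−4)/6)² = 1.000

Forward pass:
ES_A = 0; EF_A = 9
ES_B = 0; EF_B = 10
ES_C = 0; EF_C = 10
ES_D = 0; EF_D = 4
ES_E = 9; EF_E = 9+8 = 17
ES_F = max(EF_C=10, EF_D=4) = 10; EF_F = 10+11 = 21
ES_G = 10; EF_G = 10+10 = 20
ES_H = max(EF_E=17, EF_F=21, EF_G=20) = 21; EF_H = 21+7 = 28
Expected project duration μ = 28 weeks. Critical path: C → F → H.

Variance along critical path = 0.444 + 4.000 + 1.000 = 5.444; σ = 2.333 weeks.
D = μ + z·σ = 28 + 1.645·2.333 = 31.8 weeks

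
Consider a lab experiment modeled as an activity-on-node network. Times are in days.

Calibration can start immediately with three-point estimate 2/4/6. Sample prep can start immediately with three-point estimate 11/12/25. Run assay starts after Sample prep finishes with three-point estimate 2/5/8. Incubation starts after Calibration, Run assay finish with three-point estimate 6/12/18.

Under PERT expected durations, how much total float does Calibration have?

te_Calibration = (2 + 4·4 + 6)/6 = 24/6 = 4
te_Sample prep = (11 + 4·12 + 25)/6 = 84/6 = 14
te_Run assay = (2 + 4·5 + 8)/6 = 30/6 = 5
te_Incubation = (6 + 4·12 + 18)/6 = 72/6 = 12

Forward pass:
ES_Calibration = 0; EF_Calibration = 4
ES_Sample prep = 0; EF_Sample prep = 14
ES_Run assay = 14; EF_Run assay = 14+5 = 19
ES_Incubation = max(EF_Calibration=4, EF_Run assay=19) = 19; EF_Incubation = 19+12 = 31
Expected project duration μ = 31 days. Critical path: Sample prep → Run assay → Incubation.

Backward pass:
LF_Incubation = 31; LS_Incubation = 31−12 = 19
LF_Run assay = LS_Incubation = 19; LS_Run assay = 19−5 = 14
LF_Sample prep = LS_Run assay = 14; LS_Sample prep = 14−14 = 0
LF_Calibration = LS_Incubation = 19; LS_Calibration = 19−4 = 15
Slack_Calibration = LS_Calibration − ES_Calibration = 15 − 0 = 15

15 days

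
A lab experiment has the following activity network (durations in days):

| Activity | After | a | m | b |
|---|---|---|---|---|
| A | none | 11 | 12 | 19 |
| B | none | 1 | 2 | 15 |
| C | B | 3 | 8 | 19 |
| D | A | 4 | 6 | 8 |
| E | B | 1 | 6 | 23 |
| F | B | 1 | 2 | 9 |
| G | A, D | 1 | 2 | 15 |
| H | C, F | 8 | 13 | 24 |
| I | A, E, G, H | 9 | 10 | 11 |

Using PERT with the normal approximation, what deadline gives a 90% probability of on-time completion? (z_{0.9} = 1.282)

42.7 days

te_A = (11 + 4·12 + 19)/6 = 78/6 = 13; σ²_A = ((19−11)/6)² = 1.778
te_B = (1 + 4·2 + 15)/6 = 24/6 = 4; σ²_B = ((15−1)/6)² = 5.444
te_C = (3 + 4·8 + 19)/6 = 54/6 = 9; σ²_C = ((19−3)/6)² = 7.111
te_D = (4 + 4·6 + 8)/6 = 36/6 = 6; σ²_D = ((8−4)/6)² = 0.444
te_E = (1 + 4·6 + 23)/6 = 48/6 = 8; σ²_E = ((23−1)/6)² = 13.444
te_F = (1 + 4·2 + 9)/6 = 18/6 = 3; σ²_F = ((9−1)/6)² = 1.778
te_G = (1 + 4·2 + 15)/6 = 24/6 = 4; σ²_G = ((15−1)/6)² = 5.444
te_H = (8 + 4·13 + 24)/6 = 84/6 = 14; σ²_H = ((24−8)/6)² = 7.111
te_I = (9 + 4·10 + 11)/6 = 60/6 = 10; σ²_I = ((11−9)/6)² = 0.111

Forward pass:
ES_A = 0; EF_A = 13
ES_B = 0; EF_B = 4
ES_C = 4; EF_C = 4+9 = 13
ES_D = 13; EF_D = 13+6 = 19
ES_E = 4; EF_E = 4+8 = 12
ES_F = 4; EF_F = 4+3 = 7
ES_G = max(EF_A=13, EF_D=19) = 19; EF_G = 19+4 = 23
ES_H = max(EF_C=13, EF_F=7) = 13; EF_H = 13+14 = 27
ES_I = max(EF_A=13, EF_E=12, EF_G=23, EF_H=27) = 27; EF_I = 27+10 = 37
Expected project duration μ = 37 days. Critical path: B → C → H → I.

Variance along critical path = 5.444 + 7.111 + 7.111 + 0.111 = 19.778; σ = 4.447 days.
D = μ + z·σ = 37 + 1.282·4.447 = 42.7 days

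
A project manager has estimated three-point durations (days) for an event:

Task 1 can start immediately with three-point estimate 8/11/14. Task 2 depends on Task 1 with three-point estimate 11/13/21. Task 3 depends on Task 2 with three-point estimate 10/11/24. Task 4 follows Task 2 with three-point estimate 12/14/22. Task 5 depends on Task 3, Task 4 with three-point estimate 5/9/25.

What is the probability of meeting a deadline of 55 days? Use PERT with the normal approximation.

te_Task 1 = (8 + 4·11 + 14)/6 = 66/6 = 11; σ²_Task 1 = ((14−8)/6)² = 1.000
te_Task 2 = (11 + 4·13 + 21)/6 = 84/6 = 14; σ²_Task 2 = ((21−11)/6)² = 2.778
te_Task 3 = (10 + 4·11 + 24)/6 = 78/6 = 13; σ²_Task 3 = ((24−10)/6)² = 5.444
te_Task 4 = (12 + 4·14 + 22)/6 = 90/6 = 15; σ²_Task 4 = ((22−12)/6)² = 2.778
te_Task 5 = (5 + 4·9 + 25)/6 = 66/6 = 11; σ²_Task 5 = ((25−5)/6)² = 11.111

Forward pass:
ES_Task 1 = 0; EF_Task 1 = 11
ES_Task 2 = 11; EF_Task 2 = 11+14 = 25
ES_Task 3 = 25; EF_Task 3 = 25+13 = 38
ES_Task 4 = 25; EF_Task 4 = 25+15 = 40
ES_Task 5 = max(EF_Task 3=38, EF_Task 4=40) = 40; EF_Task 5 = 40+11 = 51
Expected project duration μ = 51 days. Critical path: Task 1 → Task 2 → Task 4 → Task 5.

Variance along critical path = 1.000 + 2.778 + 2.778 + 11.111 = 17.667; σ = √17.667 = 4.203 days.
Z = (55 − 51) / 4.203 = 0.952
P(T ≤ 55) = Φ(0.952) ≈ 0.829

0.829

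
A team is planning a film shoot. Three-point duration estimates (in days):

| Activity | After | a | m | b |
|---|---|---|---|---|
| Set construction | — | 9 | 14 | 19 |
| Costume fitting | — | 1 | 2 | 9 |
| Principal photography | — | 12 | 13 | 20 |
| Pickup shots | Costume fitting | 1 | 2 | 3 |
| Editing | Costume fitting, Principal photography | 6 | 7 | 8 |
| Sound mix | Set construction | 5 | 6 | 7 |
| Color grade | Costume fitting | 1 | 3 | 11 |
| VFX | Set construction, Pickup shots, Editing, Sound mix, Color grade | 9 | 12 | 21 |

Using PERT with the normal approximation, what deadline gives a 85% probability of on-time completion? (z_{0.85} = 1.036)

36.5 days

te_Set construction = (9 + 4·14 + 19)/6 = 84/6 = 14; σ²_Set construction = ((19−9)/6)² = 2.778
te_Costume fitting = (1 + 4·2 + 9)/6 = 18/6 = 3; σ²_Costume fitting = ((9−1)/6)² = 1.778
te_Principal photography = (12 + 4·13 + 20)/6 = 84/6 = 14; σ²_Principal photography = ((20−12)/6)² = 1.778
te_Pickup shots = (1 + 4·2 + 3)/6 = 12/6 = 2; σ²_Pickup shots = ((3−1)/6)² = 0.111
te_Editing = (6 + 4·7 + 8)/6 = 42/6 = 7; σ²_Editing = ((8−6)/6)² = 0.111
te_Sound mix = (5 + 4·6 + 7)/6 = 36/6 = 6; σ²_Sound mix = ((7−5)/6)² = 0.111
te_Color grade = (1 + 4·3 + 11)/6 = 24/6 = 4; σ²_Color grade = ((11−1)/6)² = 2.778
te_VFX = (9 + 4·12 + 21)/6 = 78/6 = 13; σ²_VFX = ((21−9)/6)² = 4.000

Forward pass:
ES_Set construction = 0; EF_Set construction = 14
ES_Costume fitting = 0; EF_Costume fitting = 3
ES_Principal photography = 0; EF_Principal photography = 14
ES_Pickup shots = 3; EF_Pickup shots = 3+2 = 5
ES_Editing = max(EF_Costume fitting=3, EF_Principal photography=14) = 14; EF_Editing = 14+7 = 21
ES_Sound mix = 14; EF_Sound mix = 14+6 = 20
ES_Color grade = 3; EF_Color grade = 3+4 = 7
ES_VFX = max(EF_Set construction=14, EF_Pickup shots=5, EF_Editing=21, EF_Sound mix=20, EF_Color grade=7) = 21; EF_VFX = 21+13 = 34
Expected project duration μ = 34 days. Critical path: Principal photography → Editing → VFX.

Variance along critical path = 1.778 + 0.111 + 4.000 = 5.889; σ = 2.427 days.
D = μ + z·σ = 34 + 1.036·2.427 = 36.5 days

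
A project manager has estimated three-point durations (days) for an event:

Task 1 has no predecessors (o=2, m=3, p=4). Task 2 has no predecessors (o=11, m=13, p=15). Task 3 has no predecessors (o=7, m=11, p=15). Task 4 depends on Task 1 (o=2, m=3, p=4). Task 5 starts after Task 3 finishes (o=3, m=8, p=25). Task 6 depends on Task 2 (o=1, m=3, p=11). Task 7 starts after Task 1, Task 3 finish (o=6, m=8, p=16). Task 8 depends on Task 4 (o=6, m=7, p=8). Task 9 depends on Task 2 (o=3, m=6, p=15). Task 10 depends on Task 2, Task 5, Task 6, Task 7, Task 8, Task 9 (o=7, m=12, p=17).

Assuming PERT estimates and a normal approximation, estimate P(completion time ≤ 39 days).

te_Task 1 = (2 + 4·3 + 4)/6 = 18/6 = 3; σ²_Task 1 = ((4−2)/6)² = 0.111
te_Task 2 = (11 + 4·13 + 15)/6 = 78/6 = 13; σ²_Task 2 = ((15−11)/6)² = 0.444
te_Task 3 = (7 + 4·11 + 15)/6 = 66/6 = 11; σ²_Task 3 = ((15−7)/6)² = 1.778
te_Task 4 = (2 + 4·3 + 4)/6 = 18/6 = 3; σ²_Task 4 = ((4−2)/6)² = 0.111
te_Task 5 = (3 + 4·8 + 25)/6 = 60/6 = 10; σ²_Task 5 = ((25−3)/6)² = 13.444
te_Task 6 = (1 + 4·3 + 11)/6 = 24/6 = 4; σ²_Task 6 = ((11−1)/6)² = 2.778
te_Task 7 = (6 + 4·8 + 16)/6 = 54/6 = 9; σ²_Task 7 = ((16−6)/6)² = 2.778
te_Task 8 = (6 + 4·7 + 8)/6 = 42/6 = 7; σ²_Task 8 = ((8−6)/6)² = 0.111
te_Task 9 = (3 + 4·6 + 15)/6 = 42/6 = 7; σ²_Task 9 = ((15−3)/6)² = 4.000
te_Task 10 = (7 + 4·12 + 17)/6 = 72/6 = 12; σ²_Task 10 = ((17−7)/6)² = 2.778

Forward pass:
ES_Task 1 = 0; EF_Task 1 = 3
ES_Task 2 = 0; EF_Task 2 = 13
ES_Task 3 = 0; EF_Task 3 = 11
ES_Task 4 = 3; EF_Task 4 = 3+3 = 6
ES_Task 5 = 11; EF_Task 5 = 11+10 = 21
ES_Task 6 = 13; EF_Task 6 = 13+4 = 17
ES_Task 7 = max(EF_Task 1=3, EF_Task 3=11) = 11; EF_Task 7 = 11+9 = 20
ES_Task 8 = 6; EF_Task 8 = 6+7 = 13
ES_Task 9 = 13; EF_Task 9 = 13+7 = 20
ES_Task 10 = max(EF_Task 2=13, EF_Task 5=21, EF_Task 6=17, EF_Task 7=20, EF_Task 8=13, EF_Task 9=20) = 21; EF_Task 10 = 21+12 = 33
Expected project duration μ = 33 days. Critical path: Task 3 → Task 5 → Task 10.

Variance along critical path = 1.778 + 13.444 + 2.778 = 18.000; σ = √18.000 = 4.243 days.
Z = (39 − 33) / 4.243 = 1.414
P(T ≤ 39) = Φ(1.414) ≈ 0.921

0.921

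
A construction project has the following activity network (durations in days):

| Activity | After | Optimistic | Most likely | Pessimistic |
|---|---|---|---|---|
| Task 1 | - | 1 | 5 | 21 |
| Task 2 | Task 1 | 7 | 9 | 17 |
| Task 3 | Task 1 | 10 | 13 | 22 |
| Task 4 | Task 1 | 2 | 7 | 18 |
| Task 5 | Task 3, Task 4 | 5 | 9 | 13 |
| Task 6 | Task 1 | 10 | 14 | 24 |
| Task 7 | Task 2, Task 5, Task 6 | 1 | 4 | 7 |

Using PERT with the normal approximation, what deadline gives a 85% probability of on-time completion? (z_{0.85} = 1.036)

38.4 days

te_Task 1 = (1 + 4·5 + 21)/6 = 42/6 = 7; σ²_Task 1 = ((21−1)/6)² = 11.111
te_Task 2 = (7 + 4·9 + 17)/6 = 60/6 = 10; σ²_Task 2 = ((17−7)/6)² = 2.778
te_Task 3 = (10 + 4·13 + 22)/6 = 84/6 = 14; σ²_Task 3 = ((22−10)/6)² = 4.000
te_Task 4 = (2 + 4·7 + 18)/6 = 48/6 = 8; σ²_Task 4 = ((18−2)/6)² = 7.111
te_Task 5 = (5 + 4·9 + 13)/6 = 54/6 = 9; σ²_Task 5 = ((13−5)/6)² = 1.778
te_Task 6 = (10 + 4·14 + 24)/6 = 90/6 = 15; σ²_Task 6 = ((24−10)/6)² = 5.444
te_Task 7 = (1 + 4·4 + 7)/6 = 24/6 = 4; σ²_Task 7 = ((7−1)/6)² = 1.000

Forward pass:
ES_Task 1 = 0; EF_Task 1 = 7
ES_Task 2 = 7; EF_Task 2 = 7+10 = 17
ES_Task 3 = 7; EF_Task 3 = 7+14 = 21
ES_Task 4 = 7; EF_Task 4 = 7+8 = 15
ES_Task 5 = max(EF_Task 3=21, EF_Task 4=15) = 21; EF_Task 5 = 21+9 = 30
ES_Task 6 = 7; EF_Task 6 = 7+15 = 22
ES_Task 7 = max(EF_Task 2=17, EF_Task 5=30, EF_Task 6=22) = 30; EF_Task 7 = 30+4 = 34
Expected project duration μ = 34 days. Critical path: Task 1 → Task 3 → Task 5 → Task 7.

Variance along critical path = 11.111 + 4.000 + 1.778 + 1.000 = 17.889; σ = 4.230 days.
D = μ + z·σ = 34 + 1.036·4.230 = 38.4 days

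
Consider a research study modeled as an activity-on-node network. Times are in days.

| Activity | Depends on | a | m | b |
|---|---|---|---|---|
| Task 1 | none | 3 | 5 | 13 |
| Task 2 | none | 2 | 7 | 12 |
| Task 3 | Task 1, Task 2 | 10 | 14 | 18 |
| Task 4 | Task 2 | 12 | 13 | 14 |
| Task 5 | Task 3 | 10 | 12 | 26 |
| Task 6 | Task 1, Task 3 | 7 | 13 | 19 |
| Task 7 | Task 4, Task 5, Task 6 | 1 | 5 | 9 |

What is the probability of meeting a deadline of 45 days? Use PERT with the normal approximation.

te_Task 1 = (3 + 4·5 + 13)/6 = 36/6 = 6; σ²_Task 1 = ((13−3)/6)² = 2.778
te_Task 2 = (2 + 4·7 + 12)/6 = 42/6 = 7; σ²_Task 2 = ((12−2)/6)² = 2.778
te_Task 3 = (10 + 4·14 + 18)/6 = 84/6 = 14; σ²_Task 3 = ((18−10)/6)² = 1.778
te_Task 4 = (12 + 4·13 + 14)/6 = 78/6 = 13; σ²_Task 4 = ((14−12)/6)² = 0.111
te_Task 5 = (10 + 4·12 + 26)/6 = 84/6 = 14; σ²_Task 5 = ((26−10)/6)² = 7.111
te_Task 6 = (7 + 4·13 + 19)/6 = 78/6 = 13; σ²_Task 6 = ((19−7)/6)² = 4.000
te_Task 7 = (1 + 4·5 + 9)/6 = 30/6 = 5; σ²_Task 7 = ((9−1)/6)² = 1.778

Forward pass:
ES_Task 1 = 0; EF_Task 1 = 6
ES_Task 2 = 0; EF_Task 2 = 7
ES_Task 3 = max(EF_Task 1=6, EF_Task 2=7) = 7; EF_Task 3 = 7+14 = 21
ES_Task 4 = 7; EF_Task 4 = 7+13 = 20
ES_Task 5 = 21; EF_Task 5 = 21+14 = 35
ES_Task 6 = max(EF_Task 1=6, EF_Task 3=21) = 21; EF_Task 6 = 21+13 = 34
ES_Task 7 = max(EF_Task 4=20, EF_Task 5=35, EF_Task 6=34) = 35; EF_Task 7 = 35+5 = 40
Expected project duration μ = 40 days. Critical path: Task 2 → Task 3 → Task 5 → Task 7.

Variance along critical path = 2.778 + 1.778 + 7.111 + 1.778 = 13.444; σ = √13.444 = 3.667 days.
Z = (45 − 40) / 3.667 = 1.364
P(T ≤ 45) = Φ(1.364) ≈ 0.914

0.914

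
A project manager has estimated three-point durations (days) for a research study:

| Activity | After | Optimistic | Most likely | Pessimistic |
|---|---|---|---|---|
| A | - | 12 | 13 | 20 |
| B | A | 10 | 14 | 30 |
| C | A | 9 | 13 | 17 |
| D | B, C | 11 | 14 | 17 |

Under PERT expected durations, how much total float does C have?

3 days

te_A = (12 + 4·13 + 20)/6 = 84/6 = 14
te_B = (10 + 4·14 + 30)/6 = 96/6 = 16
te_C = (9 + 4·13 + 17)/6 = 78/6 = 13
te_D = (11 + 4·14 + 17)/6 = 84/6 = 14

Forward pass:
ES_A = 0; EF_A = 14
ES_B = 14; EF_B = 14+16 = 30
ES_C = 14; EF_C = 14+13 = 27
ES_D = max(EF_B=30, EF_C=27) = 30; EF_D = 30+14 = 44
Expected project duration μ = 44 days. Critical path: A → B → D.

Backward pass:
LF_D = 44; LS_D = 44−14 = 30
LF_C = LS_D = 30; LS_C = 30−13 = 17
LF_B = LS_D = 30; LS_B = 30−16 = 14
LF_A = min(LS_B=14, LS_C=17) = 14; LS_A = 14−14 = 0
Slack_C = LS_C − ES_C = 17 − 14 = 3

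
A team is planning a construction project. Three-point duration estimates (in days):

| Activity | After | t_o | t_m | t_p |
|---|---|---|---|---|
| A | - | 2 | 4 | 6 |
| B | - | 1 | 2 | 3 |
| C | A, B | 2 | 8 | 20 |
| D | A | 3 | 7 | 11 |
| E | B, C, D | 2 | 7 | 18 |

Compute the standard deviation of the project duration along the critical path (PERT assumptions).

4.07 days

te_A = (2 + 4·4 + 6)/6 = 24/6 = 4; σ²_A = ((6−2)/6)² = 0.444
te_B = (1 + 4·2 + 3)/6 = 12/6 = 2; σ²_B = ((3−1)/6)² = 0.111
te_C = (2 + 4·8 + 20)/6 = 54/6 = 9; σ²_C = ((20−2)/6)² = 9.000
te_D = (3 + 4·7 + 11)/6 = 42/6 = 7; σ²_D = ((11−3)/6)² = 1.778
te_E = (2 + 4·7 + 18)/6 = 48/6 = 8; σ²_E = ((18−2)/6)² = 7.111

Forward pass:
ES_A = 0; EF_A = 4
ES_B = 0; EF_B = 2
ES_C = max(EF_A=4, EF_B=2) = 4; EF_C = 4+9 = 13
ES_D = 4; EF_D = 4+7 = 11
ES_E = max(EF_B=2, EF_C=13, EF_D=11) = 13; EF_E = 13+8 = 21
Expected project duration μ = 21 days. Critical path: A → C → E.

Variance along critical path = 0.444 + 9.000 + 7.111 = 16.556
σ = √16.556 = 4.069 days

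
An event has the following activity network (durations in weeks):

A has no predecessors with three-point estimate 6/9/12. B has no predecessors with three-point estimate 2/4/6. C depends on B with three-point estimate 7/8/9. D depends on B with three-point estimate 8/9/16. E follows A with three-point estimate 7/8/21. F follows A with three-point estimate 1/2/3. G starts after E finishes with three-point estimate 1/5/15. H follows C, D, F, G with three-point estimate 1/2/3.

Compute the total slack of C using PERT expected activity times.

te_A = (6 + 4·9 + 12)/6 = 54/6 = 9
te_B = (2 + 4·4 + 6)/6 = 24/6 = 4
te_C = (7 + 4·8 + 9)/6 = 48/6 = 8
te_D = (8 + 4·9 + 16)/6 = 60/6 = 10
te_E = (7 + 4·8 + 21)/6 = 60/6 = 10
te_F = (1 + 4·2 + 3)/6 = 12/6 = 2
te_G = (1 + 4·5 + 15)/6 = 36/6 = 6
te_H = (1 + 4·2 + 3)/6 = 12/6 = 2

Forward pass:
ES_A = 0; EF_A = 9
ES_B = 0; EF_B = 4
ES_C = 4; EF_C = 4+8 = 12
ES_D = 4; EF_D = 4+10 = 14
ES_E = 9; EF_E = 9+10 = 19
ES_F = 9; EF_F = 9+2 = 11
ES_G = 19; EF_G = 19+6 = 25
ES_H = max(EF_C=12, EF_D=14, EF_F=11, EF_G=25) = 25; EF_H = 25+2 = 27
Expected project duration μ = 27 weeks. Critical path: A → E → G → H.

Backward pass:
LF_H = 27; LS_H = 27−2 = 25
LF_G = LS_H = 25; LS_G = 25−6 = 19
LF_F = LS_H = 25; LS_F = 25−2 = 23
LF_E = LS_G = 19; LS_E = 19−10 = 9
LF_D = LS_H = 25; LS_D = 25−10 = 15
LF_C = LS_H = 25; LS_C = 25−8 = 17
LF_B = min(LS_C=17, LS_D=15) = 15; LS_B = 15−4 = 11
LF_A = min(LS_E=9, LS_F=23) = 9; LS_A = 9−9 = 0
Slack_C = LS_C − ES_C = 17 − 4 = 13

13 weeks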